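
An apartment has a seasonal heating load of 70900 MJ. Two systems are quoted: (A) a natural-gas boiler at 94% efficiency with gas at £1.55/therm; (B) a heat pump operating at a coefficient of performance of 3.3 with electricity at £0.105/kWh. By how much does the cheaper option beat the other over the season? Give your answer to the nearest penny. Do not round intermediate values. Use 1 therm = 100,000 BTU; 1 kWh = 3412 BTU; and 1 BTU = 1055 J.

Heat load = 70900 MJ = 70,900,000,000 J / 1055 = 67,203,791 BTU
Gas: input = 67,203,791 / 0.94 = 71,493,395 BTU = 714.9 therm → 714.9 × £1.55 = £1,108.15
Heat pump: 67,203,791 BTU / 3412 = 19,700 kWh heat; / 3.3 = 5,969 kWh in → × £0.105 = £626.70
Difference = |£1,108.15 − £626.70| = £481.45

£481.45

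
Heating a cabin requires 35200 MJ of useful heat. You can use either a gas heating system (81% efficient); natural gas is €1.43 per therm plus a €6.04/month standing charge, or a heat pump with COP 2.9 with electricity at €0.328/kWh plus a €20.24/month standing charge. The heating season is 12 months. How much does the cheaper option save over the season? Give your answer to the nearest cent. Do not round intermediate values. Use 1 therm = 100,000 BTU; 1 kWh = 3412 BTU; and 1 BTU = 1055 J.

€687.37

Heat load = 35200 MJ = 35,200,000,000 J / 1055 = 33,364,929 BTU
Gas: input = 33,364,929 / 0.810 = 41,191,270 BTU = 411.9 therm → 411.9 × €1.43 = €589.04; + 12 × €6.04 standing = €661.52
Heat pump: 33,364,929 BTU / 3412 = 9,779 kWh heat; / 2.9 = 3,372 kWh in → × €0.328 = €1,106.00; + 12 × €20.24 standing = €1,348.88
Difference = |€661.52 − €1,348.88| = €687.37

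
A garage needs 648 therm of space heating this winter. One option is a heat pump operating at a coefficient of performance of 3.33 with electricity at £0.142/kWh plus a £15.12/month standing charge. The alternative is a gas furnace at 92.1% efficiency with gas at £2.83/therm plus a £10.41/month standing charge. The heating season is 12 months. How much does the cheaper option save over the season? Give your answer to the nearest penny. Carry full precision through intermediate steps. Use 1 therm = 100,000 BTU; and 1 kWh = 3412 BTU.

Heat load = 648 therm × 100,000 = 64,800,000 BTU
Gas: input = 64,800,000 / 0.921 = 70,358,306 BTU = 703.6 therm → 703.6 × £2.83 = £1,991.14; + 12 × £10.41 standing = £2,116.06
Heat pump: 64,800,000 BTU / 3412 = 18,990 kWh heat; / 3.33 = 5,703 kWh in → × £0.142 = £809.86; + 12 × £15.12 standing = £991.30
Difference = |£2,116.06 − £991.30| = £1,124.76

£1124.76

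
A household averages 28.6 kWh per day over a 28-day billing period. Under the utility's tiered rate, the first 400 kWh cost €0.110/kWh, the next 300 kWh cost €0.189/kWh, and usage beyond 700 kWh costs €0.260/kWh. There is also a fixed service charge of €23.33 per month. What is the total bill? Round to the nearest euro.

Usage = 28.6 kWh/day × 28 days = 800.8 kWh
First 400 kWh × €0.110 = €44.00
Next 300 kWh × €0.189 = €56.70
Remaining 100.8 kWh × €0.260 = €26.21
Energy charge = €126.91; + service €23.33 = €150.24 ≈ €150

€150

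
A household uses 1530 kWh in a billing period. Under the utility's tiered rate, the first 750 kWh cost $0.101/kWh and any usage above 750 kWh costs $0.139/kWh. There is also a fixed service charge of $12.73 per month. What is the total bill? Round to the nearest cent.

$196.90

First 750 kWh × $0.101 = $75.75
Remaining 780 kWh × $0.139 = $108.42
Energy charge = $184.17; + service $12.73 = $196.90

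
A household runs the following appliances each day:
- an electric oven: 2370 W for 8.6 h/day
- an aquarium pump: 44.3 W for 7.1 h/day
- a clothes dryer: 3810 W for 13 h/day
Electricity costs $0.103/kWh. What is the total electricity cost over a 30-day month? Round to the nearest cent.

$217.00

electric oven: 2370 W × 8.6 h × 30 d = 611,460 Wh = 611.5 kWh
aquarium pump: 44.3 W × 7.1 h × 30 d = 9,436 Wh = 9.436 kWh
clothes dryer: 3810 W × 13 h × 30 d = 1,485,900 Wh = 1,486 kWh
Total energy = 611.5 + 9.436 + 1,486 = 2,107 kWh
Cost = 2,107 kWh × $0.103 = $217.00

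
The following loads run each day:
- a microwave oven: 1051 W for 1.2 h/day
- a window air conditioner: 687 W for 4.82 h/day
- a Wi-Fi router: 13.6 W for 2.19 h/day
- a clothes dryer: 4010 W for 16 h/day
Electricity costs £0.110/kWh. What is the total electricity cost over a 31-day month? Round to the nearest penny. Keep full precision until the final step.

microwave oven: 1051 W × 1.2 h × 31 d = 39,097 Wh = 39.1 kWh
window air conditioner: 687 W × 4.82 h × 31 d = 102,652 Wh = 102.7 kWh
Wi-Fi router: 13.6 W × 2.19 h × 31 d = 923 Wh = 0.9233 kWh
clothes dryer: 4010 W × 16 h × 31 d = 1,988,960 Wh = 1,989 kWh
Total energy = 39.1 + 102.7 + 0.9233 + 1,989 = 2,132 kWh
Cost = 2,132 kWh × £0.110 = £234.48

£234.48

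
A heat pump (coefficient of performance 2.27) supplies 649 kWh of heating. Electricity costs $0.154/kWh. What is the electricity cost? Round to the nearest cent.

Electrical input = 649 kWh / 2.27 = 285.9 kWh
Cost = 285.9 × $0.154/kWh = $44.03

$44.03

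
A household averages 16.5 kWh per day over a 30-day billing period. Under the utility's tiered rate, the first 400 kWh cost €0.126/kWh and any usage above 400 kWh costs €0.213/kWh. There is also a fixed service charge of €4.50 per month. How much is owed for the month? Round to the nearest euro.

€75

Usage = 16.5 kWh/day × 30 days = 495 kWh
First 400 kWh × €0.126 = €50.40
Remaining 95 kWh × €0.213 = €20.23
Energy charge = €70.63; + service €4.50 = €75.13 ≈ €75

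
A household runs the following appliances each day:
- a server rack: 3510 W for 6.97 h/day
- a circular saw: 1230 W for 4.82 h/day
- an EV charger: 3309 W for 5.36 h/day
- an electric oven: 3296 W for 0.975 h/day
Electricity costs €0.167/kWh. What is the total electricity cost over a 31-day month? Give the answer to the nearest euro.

€266

server rack: 3510 W × 6.97 h × 31 d = 758,406 Wh = 758.4 kWh
circular saw: 1230 W × 4.82 h × 31 d = 183,787 Wh = 183.8 kWh
EV charger: 3309 W × 5.36 h × 31 d = 549,823 Wh = 549.8 kWh
electric oven: 3296 W × 0.975 h × 31 d = 99,622 Wh = 99.62 kWh
Total energy = 758.4 + 183.8 + 549.8 + 99.62 = 1,592 kWh
Cost = 1,592 kWh × €0.167 = €265.80 ≈ €266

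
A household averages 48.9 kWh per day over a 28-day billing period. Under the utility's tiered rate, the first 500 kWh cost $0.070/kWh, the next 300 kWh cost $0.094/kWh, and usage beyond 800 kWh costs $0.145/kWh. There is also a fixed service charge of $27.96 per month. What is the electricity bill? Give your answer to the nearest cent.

Usage = 48.9 kWh/day × 28 days = 1369.2 kWh
First 500 kWh × $0.070 = $35.00
Next 300 kWh × $0.094 = $28.20
Remaining 569.2 kWh × $0.145 = $82.53
Energy charge = $145.73; + service $27.96 = $173.69

$173.69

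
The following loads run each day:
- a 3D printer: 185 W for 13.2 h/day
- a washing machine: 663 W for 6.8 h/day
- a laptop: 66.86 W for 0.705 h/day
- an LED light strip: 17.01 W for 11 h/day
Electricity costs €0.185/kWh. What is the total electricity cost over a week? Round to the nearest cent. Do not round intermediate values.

3D printer: 185 W × 13.2 h × 7 d = 17,094 Wh = 17.09 kWh
washing machine: 663 W × 6.8 h × 7 d = 31,559 Wh = 31.56 kWh
laptop: 66.86 W × 0.705 h × 7 d = 330 Wh = 0.33 kWh
LED light strip: 17.01 W × 11 h × 7 d = 1,310 Wh = 1.31 kWh
Total energy = 17.09 + 31.56 + 0.33 + 1.31 = 50.29 kWh
Cost = 50.29 kWh × €0.185 = €9.30

€9.30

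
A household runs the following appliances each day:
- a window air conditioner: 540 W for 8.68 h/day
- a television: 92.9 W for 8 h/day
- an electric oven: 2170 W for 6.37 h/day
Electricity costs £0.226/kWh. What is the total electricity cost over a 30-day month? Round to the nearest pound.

window air conditioner: 540 W × 8.68 h × 30 d = 140,616 Wh = 140.6 kWh
television: 92.9 W × 8 h × 30 d = 22,296 Wh = 22.3 kWh
electric oven: 2170 W × 6.37 h × 30 d = 414,687 Wh = 414.7 kWh
Total energy = 140.6 + 22.3 + 414.7 = 577.6 kWh
Cost = 577.6 kWh × £0.226 = £130.54 ≈ £131

£131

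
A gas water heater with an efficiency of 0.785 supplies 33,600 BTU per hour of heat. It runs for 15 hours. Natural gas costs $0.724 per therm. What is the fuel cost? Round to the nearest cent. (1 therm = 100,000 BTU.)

Heat delivered = 33,600 BTU/h × 15 h = 504,000 BTU
Gas input = 504,000 / 0.785 = 642,038 BTU
= 642,038 / 100,000 = 6.42 therm
Cost = 6.42 × $0.724/therm = $4.65

$4.65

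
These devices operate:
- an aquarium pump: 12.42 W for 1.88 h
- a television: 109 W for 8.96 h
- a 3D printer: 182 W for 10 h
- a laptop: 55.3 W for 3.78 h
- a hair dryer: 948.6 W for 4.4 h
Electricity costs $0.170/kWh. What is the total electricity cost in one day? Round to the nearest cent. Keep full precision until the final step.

$1.22

aquarium pump: 12.42 W × 1.88 h = 23 Wh = 0.02335 kWh
television: 109 W × 8.96 h = 977 Wh = 0.9766 kWh
3D printer: 182 W × 10 h = 1,820 Wh = 1.82 kWh
laptop: 55.3 W × 3.78 h = 209 Wh = 0.209 kWh
hair dryer: 948.6 W × 4.4 h = 4,174 Wh = 4.174 kWh
Total energy = 0.02335 + 0.9766 + 1.82 + 0.209 + 4.174 = 7.203 kWh
Cost = 7.203 kWh × $0.170 = $1.22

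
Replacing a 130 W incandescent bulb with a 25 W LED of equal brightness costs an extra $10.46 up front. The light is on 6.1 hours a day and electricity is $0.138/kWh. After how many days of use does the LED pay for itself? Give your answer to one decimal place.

Power saved = 130 − 25 = 105 W
Daily energy saved = 105 W × 6.1 h = 640.5 Wh = 0.6405 kWh
Daily savings = 0.6405 × $0.138 = $0.0884
Payback = $10.46 / $0.0884 per day = 118.3 days

118.3 days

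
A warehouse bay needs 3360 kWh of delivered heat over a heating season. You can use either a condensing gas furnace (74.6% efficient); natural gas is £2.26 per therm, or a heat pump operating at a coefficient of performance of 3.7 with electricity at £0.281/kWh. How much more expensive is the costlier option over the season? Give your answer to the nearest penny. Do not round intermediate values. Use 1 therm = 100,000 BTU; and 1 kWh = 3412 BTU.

Heat load = 3360 kWh × 3412 = 11,464,320 BTU
Gas: input = 11,464,320 / 0.746 = 15,367,721 BTU = 153.7 therm → 153.7 × £2.26 = £347.31
Heat pump: 11,464,320 BTU / 3412 = 3,360 kWh heat; / 3.7 = 908.1 kWh in → × £0.281 = £255.18
Difference = |£347.31 − £255.18| = £92.13

£92.13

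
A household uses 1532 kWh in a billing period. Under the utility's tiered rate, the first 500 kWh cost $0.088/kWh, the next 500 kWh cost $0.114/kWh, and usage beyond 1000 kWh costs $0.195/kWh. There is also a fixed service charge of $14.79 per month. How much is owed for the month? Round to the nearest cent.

First 500 kWh × $0.088 = $44.00
Next 500 kWh × $0.114 = $57.00
Remaining 532 kWh × $0.195 = $103.74
Energy charge = $204.74; + service $14.79 = $219.53

$219.53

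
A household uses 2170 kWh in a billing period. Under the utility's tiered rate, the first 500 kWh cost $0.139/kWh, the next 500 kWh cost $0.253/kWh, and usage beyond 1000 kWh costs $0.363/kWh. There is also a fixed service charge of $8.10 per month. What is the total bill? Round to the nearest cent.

$628.81

First 500 kWh × $0.139 = $69.50
Next 500 kWh × $0.253 = $126.50
Remaining 1170 kWh × $0.363 = $424.71
Energy charge = $620.71; + service $8.10 = $628.81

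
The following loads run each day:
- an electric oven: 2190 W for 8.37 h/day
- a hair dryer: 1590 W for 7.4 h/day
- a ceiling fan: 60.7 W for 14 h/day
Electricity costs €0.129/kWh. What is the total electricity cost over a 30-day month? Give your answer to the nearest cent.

€119.76

electric oven: 2190 W × 8.37 h × 30 d = 549,909 Wh = 549.9 kWh
hair dryer: 1590 W × 7.4 h × 30 d = 352,980 Wh = 353 kWh
ceiling fan: 60.7 W × 14 h × 30 d = 25,494 Wh = 25.49 kWh
Total energy = 549.9 + 353 + 25.49 = 928.4 kWh
Cost = 928.4 kWh × €0.129 = €119.76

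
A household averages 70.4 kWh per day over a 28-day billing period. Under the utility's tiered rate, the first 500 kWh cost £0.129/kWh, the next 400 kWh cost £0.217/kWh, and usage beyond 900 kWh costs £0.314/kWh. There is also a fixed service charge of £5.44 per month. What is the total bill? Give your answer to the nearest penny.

£493.10

Usage = 70.4 kWh/day × 28 days = 1971.2 kWh
First 500 kWh × £0.129 = £64.50
Next 400 kWh × £0.217 = £86.80
Remaining 1071.2 kWh × £0.314 = £336.36
Energy charge = £487.66; + service £5.44 = £493.10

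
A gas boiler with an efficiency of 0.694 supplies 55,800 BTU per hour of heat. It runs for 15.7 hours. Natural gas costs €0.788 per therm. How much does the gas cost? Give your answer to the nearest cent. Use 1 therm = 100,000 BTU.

€9.95

Heat delivered = 55,800 BTU/h × 15.7 h = 876,060 BTU
Gas input = 876,060 / 0.694 = 1,262,334 BTU
= 1,262,334 / 100,000 = 12.62 therm
Cost = 12.62 × €0.788/therm = €9.95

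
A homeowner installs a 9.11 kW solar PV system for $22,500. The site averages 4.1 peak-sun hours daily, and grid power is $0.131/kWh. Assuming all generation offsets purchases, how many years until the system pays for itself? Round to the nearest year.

Daily generation = 9.11 kW × 4.1 h = 37.35 kWh
Annual generation = 37.35 × 365 = 13633 kWh
Annual savings = 13633 × $0.131 = $1,785.94
Payback = $22,500 / $1,785.94 = 12.6 years

13 years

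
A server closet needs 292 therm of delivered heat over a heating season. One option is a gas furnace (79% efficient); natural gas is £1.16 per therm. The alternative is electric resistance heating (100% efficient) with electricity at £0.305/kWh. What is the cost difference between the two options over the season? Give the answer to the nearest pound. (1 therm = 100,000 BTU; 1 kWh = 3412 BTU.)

£2181

Heat load = 292 therm × 100,000 = 29,200,000 BTU
Gas: input = 29,200,000 / 0.790 = 36,962,025 BTU = 369.6 therm → 369.6 × £1.16 = £428.76
Electric: 29,200,000 BTU / 3412 = 8,558 kWh → × £0.305 = £2,610.20
Difference = |£428.76 − £2,610.20| = £2,181.44 ≈ £2181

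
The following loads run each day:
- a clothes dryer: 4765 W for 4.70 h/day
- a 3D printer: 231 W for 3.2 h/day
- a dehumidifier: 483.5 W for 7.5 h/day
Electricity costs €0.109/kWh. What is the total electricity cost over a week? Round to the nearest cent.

€20.42

clothes dryer: 4765 W × 4.70 h × 7 d = 156,768 Wh = 156.8 kWh
3D printer: 231 W × 3.2 h × 7 d = 5,174 Wh = 5.174 kWh
dehumidifier: 483.5 W × 7.5 h × 7 d = 25,384 Wh = 25.38 kWh
Total energy = 156.8 + 5.174 + 25.38 = 187.3 kWh
Cost = 187.3 kWh × €0.109 = €20.42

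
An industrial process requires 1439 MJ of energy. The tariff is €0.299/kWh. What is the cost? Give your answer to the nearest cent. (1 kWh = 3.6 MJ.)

1439 MJ × (0.27778 kWh/MJ) = 399.7 kWh
Cost = 399.7 kWh × €0.299/kWh = €119.52

€119.52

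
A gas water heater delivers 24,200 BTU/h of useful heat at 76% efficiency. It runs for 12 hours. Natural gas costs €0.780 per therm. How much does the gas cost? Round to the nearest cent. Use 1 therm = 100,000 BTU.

Heat delivered = 24,200 BTU/h × 12 h = 290,400 BTU
Gas input = 290,400 / 0.76 = 382,105 BTU
= 382,105 / 100,000 = 3.821 therm
Cost = 3.821 × €0.780/therm = €2.98

€2.98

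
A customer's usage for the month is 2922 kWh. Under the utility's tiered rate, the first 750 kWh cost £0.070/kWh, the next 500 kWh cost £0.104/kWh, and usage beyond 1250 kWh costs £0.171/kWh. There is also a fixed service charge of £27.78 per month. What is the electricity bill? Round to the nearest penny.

First 750 kWh × £0.070 = £52.50
Next 500 kWh × £0.104 = £52.00
Remaining 1672 kWh × £0.171 = £285.91
Energy charge = £390.41; + service £27.78 = £418.19

£418.19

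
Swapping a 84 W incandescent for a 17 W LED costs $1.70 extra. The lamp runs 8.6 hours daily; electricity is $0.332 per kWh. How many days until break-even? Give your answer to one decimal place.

Power saved = 84 − 17 = 67 W
Daily energy saved = 67 W × 8.6 h = 576.2 Wh = 0.5762 kWh
Daily savings = 0.5762 × $0.332 = $0.1913
Payback = $1.70 / $0.1913 per day = 8.887 days

8.9 days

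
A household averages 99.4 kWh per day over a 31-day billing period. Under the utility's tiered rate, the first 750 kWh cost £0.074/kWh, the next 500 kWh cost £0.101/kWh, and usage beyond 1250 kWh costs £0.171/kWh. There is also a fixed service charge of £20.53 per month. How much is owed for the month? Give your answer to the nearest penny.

Usage = 99.4 kWh/day × 31 days = 3081.4 kWh
First 750 kWh × £0.074 = £55.50
Next 500 kWh × £0.101 = £50.50
Remaining 1831.4 kWh × £0.171 = £313.17
Energy charge = £419.17; + service £20.53 = £439.70

£439.70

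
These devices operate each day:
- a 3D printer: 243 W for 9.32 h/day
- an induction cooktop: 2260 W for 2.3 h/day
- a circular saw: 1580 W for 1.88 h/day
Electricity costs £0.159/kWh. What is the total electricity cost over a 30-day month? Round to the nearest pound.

3D printer: 243 W × 9.32 h × 30 d = 67,943 Wh = 67.94 kWh
induction cooktop: 2260 W × 2.3 h × 30 d = 155,940 Wh = 155.9 kWh
circular saw: 1580 W × 1.88 h × 30 d = 89,112 Wh = 89.11 kWh
Total energy = 67.94 + 155.9 + 89.11 = 313 kWh
Cost = 313 kWh × £0.159 = £49.77 ≈ £50

£50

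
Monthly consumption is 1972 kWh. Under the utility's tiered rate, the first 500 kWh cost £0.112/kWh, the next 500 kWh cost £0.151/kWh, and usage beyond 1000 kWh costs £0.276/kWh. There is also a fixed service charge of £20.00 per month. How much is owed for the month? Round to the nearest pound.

£420

First 500 kWh × £0.112 = £56.00
Next 500 kWh × £0.151 = £75.50
Remaining 972 kWh × £0.276 = £268.27
Energy charge = £399.77; + service £20.00 = £419.77 ≈ £420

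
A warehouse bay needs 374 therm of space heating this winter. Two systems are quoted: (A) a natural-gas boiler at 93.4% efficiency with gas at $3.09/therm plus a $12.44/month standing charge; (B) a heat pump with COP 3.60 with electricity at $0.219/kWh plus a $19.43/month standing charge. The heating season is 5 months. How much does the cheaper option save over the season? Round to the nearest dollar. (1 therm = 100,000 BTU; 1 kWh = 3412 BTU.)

Heat load = 374 therm × 100,000 = 37,400,000 BTU
Gas: input = 37,400,000 / 0.934 = 40,042,827 BTU = 400.4 therm → 400.4 × $3.09 = $1,237.32; + 5 × $12.44 standing = $1,299.52
Heat pump: 37,400,000 BTU / 3412 = 10,960 kWh heat; / 3.60 = 3,045 kWh in → × $0.219 = $666.81; + 5 × $19.43 standing = $763.96
Difference = |$1,299.52 − $763.96| = $535.56 ≈ $536

$536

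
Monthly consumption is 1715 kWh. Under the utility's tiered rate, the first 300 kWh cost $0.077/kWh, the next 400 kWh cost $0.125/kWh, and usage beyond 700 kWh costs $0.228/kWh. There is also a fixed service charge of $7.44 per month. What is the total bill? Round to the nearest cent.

$311.96

First 300 kWh × $0.077 = $23.10
Next 400 kWh × $0.125 = $50.00
Remaining 1015 kWh × $0.228 = $231.42
Energy charge = $304.52; + service $7.44 = $311.96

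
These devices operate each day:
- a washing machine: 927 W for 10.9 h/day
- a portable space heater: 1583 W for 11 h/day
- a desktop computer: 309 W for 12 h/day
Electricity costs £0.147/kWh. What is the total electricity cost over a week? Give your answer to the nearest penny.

£32.13

washing machine: 927 W × 10.9 h × 7 d = 70,730 Wh = 70.73 kWh
portable space heater: 1583 W × 11 h × 7 d = 121,891 Wh = 121.9 kWh
desktop computer: 309 W × 12 h × 7 d = 25,956 Wh = 25.96 kWh
Total energy = 70.73 + 121.9 + 25.96 = 218.6 kWh
Cost = 218.6 kWh × £0.147 = £32.13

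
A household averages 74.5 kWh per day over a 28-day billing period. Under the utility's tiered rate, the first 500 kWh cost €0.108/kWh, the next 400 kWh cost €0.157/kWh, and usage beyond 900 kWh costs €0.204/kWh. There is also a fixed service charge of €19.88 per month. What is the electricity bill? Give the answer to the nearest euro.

Usage = 74.5 kWh/day × 28 days = 2086 kWh
First 500 kWh × €0.108 = €54.00
Next 400 kWh × €0.157 = €62.80
Remaining 1186 kWh × €0.204 = €241.94
Energy charge = €358.74; + service €19.88 = €378.62 ≈ €379

€379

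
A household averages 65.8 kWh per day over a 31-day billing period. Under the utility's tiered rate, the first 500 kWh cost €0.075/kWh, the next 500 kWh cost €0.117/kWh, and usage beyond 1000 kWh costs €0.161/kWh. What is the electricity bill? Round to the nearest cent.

Usage = 65.8 kWh/day × 31 days = 2039.8 kWh
First 500 kWh × €0.075 = €37.50
Next 500 kWh × €0.117 = €58.50
Remaining 1039.8 kWh × €0.161 = €167.41
Total = €263.41

€263.41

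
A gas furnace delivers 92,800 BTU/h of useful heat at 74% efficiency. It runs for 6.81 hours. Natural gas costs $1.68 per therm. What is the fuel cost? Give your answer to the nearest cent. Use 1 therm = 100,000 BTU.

Heat delivered = 92,800 BTU/h × 6.81 h = 631,968 BTU
Gas input = 631,968 / 0.74 = 854,011 BTU
= 854,011 / 100,000 = 8.54 therm
Cost = 8.54 × $1.68/therm = $14.35

$14.35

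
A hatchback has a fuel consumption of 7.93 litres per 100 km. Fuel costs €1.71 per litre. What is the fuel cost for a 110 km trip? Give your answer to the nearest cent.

€14.92

Fuel = 7.93 L/100 km × 110 km / 100 = 8.723 L
Cost = 8.723 L × €1.71/L = €14.92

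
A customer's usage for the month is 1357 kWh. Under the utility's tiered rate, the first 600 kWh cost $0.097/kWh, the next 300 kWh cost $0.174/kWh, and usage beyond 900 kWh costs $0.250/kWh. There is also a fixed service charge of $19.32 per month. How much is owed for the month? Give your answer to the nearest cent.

$243.97

First 600 kWh × $0.097 = $58.20
Next 300 kWh × $0.174 = $52.20
Remaining 457 kWh × $0.250 = $114.25
Energy charge = $224.65; + service $19.32 = $243.97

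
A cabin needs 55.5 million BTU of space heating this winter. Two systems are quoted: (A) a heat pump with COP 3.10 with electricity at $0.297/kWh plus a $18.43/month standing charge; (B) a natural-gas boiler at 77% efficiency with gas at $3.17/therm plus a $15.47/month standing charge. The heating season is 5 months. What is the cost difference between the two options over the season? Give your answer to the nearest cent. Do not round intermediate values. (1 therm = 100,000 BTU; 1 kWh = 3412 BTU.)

Heat load = 55.5 × 10⁶ BTU = 55,500,000 BTU
Gas: input = 55,500,000 / 0.77 = 72,077,922 BTU = 720.8 therm → 720.8 × $3.17 = $2,284.87; + 5 × $15.47 standing = $2,362.22
Heat pump: 55,500,000 BTU / 3412 = 16,270 kWh heat; / 3.10 = 5,247 kWh in → × $0.297 = $1,558.40; + 5 × $18.43 standing = $1,650.55
Difference = |$2,362.22 − $1,650.55| = $711.67

$711.67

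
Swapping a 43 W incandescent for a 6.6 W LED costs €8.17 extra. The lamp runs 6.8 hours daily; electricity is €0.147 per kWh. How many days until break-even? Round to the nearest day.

225 days

Power saved = 43 − 6.6 = 36.4 W
Daily energy saved = 36.4 W × 6.8 h = 247.5 Wh = 0.24752 kWh
Daily savings = 0.24752 × €0.147 = €0.0364
Payback = €8.17 / €0.0364 per day = 224.5 days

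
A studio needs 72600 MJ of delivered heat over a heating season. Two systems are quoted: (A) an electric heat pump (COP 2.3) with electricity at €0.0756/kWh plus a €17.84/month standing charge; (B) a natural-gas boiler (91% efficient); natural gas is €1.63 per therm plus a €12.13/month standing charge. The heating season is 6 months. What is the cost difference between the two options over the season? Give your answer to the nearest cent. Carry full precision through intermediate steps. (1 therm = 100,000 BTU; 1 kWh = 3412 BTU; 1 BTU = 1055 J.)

Heat load = 72600 MJ = 72,600,000,000 J / 1055 = 68,815,166 BTU
Gas: input = 68,815,166 / 0.91 = 75,621,061 BTU = 756.2 therm → 756.2 × €1.63 = €1,232.62; + 6 × €12.13 standing = €1,305.40
Heat pump: 68,815,166 BTU / 3412 = 20,170 kWh heat; / 2.3 = 8,769 kWh in → × €0.0756 = €662.93; + 6 × €17.84 standing = €769.97
Difference = |€1,305.40 − €769.97| = €535.43

€535.43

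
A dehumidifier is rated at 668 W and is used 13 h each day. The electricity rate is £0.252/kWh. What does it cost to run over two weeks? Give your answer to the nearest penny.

Energy = 668 W × 13 h/day × 14 days = 121,576 Wh = 121.6 kWh
Cost = 121.6 kWh × £0.252/kWh = £30.64

£30.64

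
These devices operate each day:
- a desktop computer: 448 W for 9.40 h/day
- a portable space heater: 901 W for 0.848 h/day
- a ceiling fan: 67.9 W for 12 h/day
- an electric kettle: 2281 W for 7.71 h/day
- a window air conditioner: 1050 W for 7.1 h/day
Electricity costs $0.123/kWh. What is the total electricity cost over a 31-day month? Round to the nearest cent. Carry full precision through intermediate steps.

desktop computer: 448 W × 9.40 h × 31 d = 130,547 Wh = 130.5 kWh
portable space heater: 901 W × 0.848 h × 31 d = 23,685 Wh = 23.69 kWh
ceiling fan: 67.9 W × 12 h × 31 d = 25,259 Wh = 25.26 kWh
electric kettle: 2281 W × 7.71 h × 31 d = 545,182 Wh = 545.2 kWh
window air conditioner: 1050 W × 7.1 h × 31 d = 231,105 Wh = 231.1 kWh
Total energy = 130.5 + 23.69 + 25.26 + 545.2 + 231.1 = 955.8 kWh
Cost = 955.8 kWh × $0.123 = $117.56

$117.56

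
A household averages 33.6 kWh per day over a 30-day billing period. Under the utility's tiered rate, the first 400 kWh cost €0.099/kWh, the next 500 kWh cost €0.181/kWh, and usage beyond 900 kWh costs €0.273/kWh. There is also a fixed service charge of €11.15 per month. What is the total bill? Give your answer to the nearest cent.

Usage = 33.6 kWh/day × 30 days = 1008 kWh
First 400 kWh × €0.099 = €39.60
Next 500 kWh × €0.181 = €90.50
Remaining 108 kWh × €0.273 = €29.48
Energy charge = €159.58; + service €11.15 = €170.73

€170.73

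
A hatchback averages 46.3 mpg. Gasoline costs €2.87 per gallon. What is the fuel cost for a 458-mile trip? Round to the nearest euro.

Fuel = 458 mi / 46.3 mpg = 9.892 gal
Cost = 9.892 gal × €2.87/gal = €28.39 ≈ €28

€28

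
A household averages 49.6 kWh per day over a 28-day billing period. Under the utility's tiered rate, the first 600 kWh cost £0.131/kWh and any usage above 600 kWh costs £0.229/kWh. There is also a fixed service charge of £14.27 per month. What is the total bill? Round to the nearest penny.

£273.51

Usage = 49.6 kWh/day × 28 days = 1388.8 kWh
First 600 kWh × £0.131 = £78.60
Remaining 788.8 kWh × £0.229 = £180.64
Energy charge = £259.24; + service £14.27 = £273.51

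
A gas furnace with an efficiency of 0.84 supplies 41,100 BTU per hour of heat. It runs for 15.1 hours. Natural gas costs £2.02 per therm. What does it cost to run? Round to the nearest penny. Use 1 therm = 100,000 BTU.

£14.92

Heat delivered = 41,100 BTU/h × 15.1 h = 620,610 BTU
Gas input = 620,610 / 0.84 = 738,821 BTU
= 738,821 / 100,000 = 7.388 therm
Cost = 7.388 × £2.02/therm = £14.92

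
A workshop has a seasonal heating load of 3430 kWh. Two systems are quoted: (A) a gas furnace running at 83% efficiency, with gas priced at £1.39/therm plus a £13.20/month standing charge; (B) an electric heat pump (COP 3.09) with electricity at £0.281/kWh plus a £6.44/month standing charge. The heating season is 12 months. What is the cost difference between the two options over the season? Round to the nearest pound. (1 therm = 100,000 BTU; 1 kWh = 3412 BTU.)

Heat load = 3430 kWh × 3412 = 11,703,160 BTU
Gas: input = 11,703,160 / 0.83 = 14,100,193 BTU = 141 therm → 141 × £1.39 = £195.99; + 12 × £13.20 standing = £354.39
Heat pump: 11,703,160 BTU / 3412 = 3,430 kWh heat; / 3.09 = 1,110 kWh in → × £0.281 = £311.92; + 12 × £6.44 standing = £389.20
Difference = |£354.39 − £389.20| = £34.81 ≈ £35

£35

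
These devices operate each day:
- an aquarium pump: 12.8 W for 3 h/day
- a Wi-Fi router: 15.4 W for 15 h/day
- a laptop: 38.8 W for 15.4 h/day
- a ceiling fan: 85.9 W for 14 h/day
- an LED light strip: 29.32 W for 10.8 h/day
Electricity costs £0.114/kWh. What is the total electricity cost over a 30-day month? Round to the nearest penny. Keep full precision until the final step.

£8.16

aquarium pump: 12.8 W × 3 h × 30 d = 1,152 Wh = 1.152 kWh
Wi-Fi router: 15.4 W × 15 h × 30 d = 6,930 Wh = 6.93 kWh
laptop: 38.8 W × 15.4 h × 30 d = 17,926 Wh = 17.93 kWh
ceiling fan: 85.9 W × 14 h × 30 d = 36,078 Wh = 36.08 kWh
LED light strip: 29.32 W × 10.8 h × 30 d = 9,500 Wh = 9.5 kWh
Total energy = 1.152 + 6.93 + 17.93 + 36.08 + 9.5 = 71.59 kWh
Cost = 71.59 kWh × £0.114 = £8.16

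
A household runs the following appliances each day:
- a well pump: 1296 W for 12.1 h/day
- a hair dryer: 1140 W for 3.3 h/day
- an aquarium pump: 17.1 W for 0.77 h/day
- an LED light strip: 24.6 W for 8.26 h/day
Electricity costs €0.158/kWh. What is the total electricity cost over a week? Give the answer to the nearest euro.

well pump: 1296 W × 12.1 h × 7 d = 109,771 Wh = 109.8 kWh
hair dryer: 1140 W × 3.3 h × 7 d = 26,334 Wh = 26.33 kWh
aquarium pump: 17.1 W × 0.77 h × 7 d = 92 Wh = 0.09217 kWh
LED light strip: 24.6 W × 8.26 h × 7 d = 1,422 Wh = 1.422 kWh
Total energy = 109.8 + 26.33 + 0.09217 + 1.422 = 137.6 kWh
Cost = 137.6 kWh × €0.158 = €21.74 ≈ €22

€22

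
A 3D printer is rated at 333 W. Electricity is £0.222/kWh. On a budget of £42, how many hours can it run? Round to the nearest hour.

568 h

Energy budget = £42 / £0.222 per kWh = 189.2 kWh = 189,189 Wh
Runtime = 189,189 Wh / 333 W = 568.1 h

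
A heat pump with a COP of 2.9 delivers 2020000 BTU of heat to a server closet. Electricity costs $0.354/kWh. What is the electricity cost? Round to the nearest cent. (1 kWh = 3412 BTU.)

Heat delivered = 2,020,000 BTU / 3412 = 592 kWh
Electrical input = 592 kWh / 2.9 = 204.1 kWh
Cost = 204.1 × $0.354/kWh = $72.27

$72.27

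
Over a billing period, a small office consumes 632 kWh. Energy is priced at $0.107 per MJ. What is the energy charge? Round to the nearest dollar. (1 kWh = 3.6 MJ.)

$243

632 kWh × (3.6 MJ/kWh) = 2,275 MJ
Cost = 2,275 MJ × $0.107/MJ = $243.45 ≈ $243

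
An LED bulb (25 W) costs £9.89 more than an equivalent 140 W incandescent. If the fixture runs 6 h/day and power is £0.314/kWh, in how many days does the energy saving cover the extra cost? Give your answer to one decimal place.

Power saved = 140 − 25 = 115 W
Daily energy saved = 115 W × 6 h = 690 Wh = 0.69 kWh
Daily savings = 0.69 × £0.314 = £0.2167
Payback = £9.89 / £0.2167 per day = 45.65 days

45.6 days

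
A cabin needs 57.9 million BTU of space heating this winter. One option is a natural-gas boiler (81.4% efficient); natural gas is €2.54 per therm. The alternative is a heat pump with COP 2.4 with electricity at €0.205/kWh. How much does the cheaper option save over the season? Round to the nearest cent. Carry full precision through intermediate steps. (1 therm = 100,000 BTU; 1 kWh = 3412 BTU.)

€357.23

Heat load = 57.9 × 10⁶ BTU = 57,900,000 BTU
Gas: input = 57,900,000 / 0.814 = 71,130,221 BTU = 711.3 therm → 711.3 × €2.54 = €1,806.71
Heat pump: 57,900,000 BTU / 3412 = 16,970 kWh heat; / 2.4 = 7,071 kWh in → × €0.205 = €1,449.48
Difference = |€1,806.71 − €1,449.48| = €357.23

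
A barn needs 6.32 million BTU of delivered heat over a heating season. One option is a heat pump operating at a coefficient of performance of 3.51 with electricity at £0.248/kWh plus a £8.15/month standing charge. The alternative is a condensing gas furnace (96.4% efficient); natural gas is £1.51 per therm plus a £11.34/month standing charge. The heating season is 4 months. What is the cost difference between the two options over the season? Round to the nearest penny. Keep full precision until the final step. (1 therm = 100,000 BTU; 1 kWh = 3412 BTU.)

£19.12

Heat load = 6.32 × 10⁶ BTU = 6,320,000 BTU
Gas: input = 6,320,000 / 0.964 = 6,556,017 BTU = 65.56 therm → 65.56 × £1.51 = £99.00; + 4 × £11.34 standing = £144.36
Heat pump: 6,320,000 BTU / 3412 = 1,852 kWh heat; / 3.51 = 527.7 kWh in → × £0.248 = £130.87; + 4 × £8.15 standing = £163.47
Difference = |£144.36 − £163.47| = £19.12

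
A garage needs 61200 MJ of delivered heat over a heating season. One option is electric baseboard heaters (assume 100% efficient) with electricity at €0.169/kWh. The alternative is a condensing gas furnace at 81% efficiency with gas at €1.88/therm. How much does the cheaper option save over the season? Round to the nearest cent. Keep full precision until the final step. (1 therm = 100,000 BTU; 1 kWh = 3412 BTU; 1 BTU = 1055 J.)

Heat load = 61200 MJ = 61,200,000,000 J / 1055 = 58,009,479 BTU
Gas: input = 58,009,479 / 0.81 = 71,616,640 BTU = 716.2 therm → 716.2 × €1.88 = €1,346.39
Electric: 58,009,479 BTU / 3412 = 17,000 kWh → × €0.169 = €2,873.27
Difference = |€1,346.39 − €2,873.27| = €1,526.88

€1526.88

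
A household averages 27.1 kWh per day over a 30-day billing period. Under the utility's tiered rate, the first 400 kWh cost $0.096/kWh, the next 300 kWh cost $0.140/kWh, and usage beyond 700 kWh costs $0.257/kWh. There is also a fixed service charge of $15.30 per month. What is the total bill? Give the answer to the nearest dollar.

$125

Usage = 27.1 kWh/day × 30 days = 813 kWh
First 400 kWh × $0.096 = $38.40
Next 300 kWh × $0.140 = $42.00
Remaining 113 kWh × $0.257 = $29.04
Energy charge = $109.44; + service $15.30 = $124.74 ≈ $125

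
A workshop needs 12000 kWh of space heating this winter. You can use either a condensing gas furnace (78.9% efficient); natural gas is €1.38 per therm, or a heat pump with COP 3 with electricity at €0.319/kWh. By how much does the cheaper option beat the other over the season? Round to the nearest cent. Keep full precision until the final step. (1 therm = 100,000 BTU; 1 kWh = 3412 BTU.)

€559.87

Heat load = 12000 kWh × 3412 = 40,944,000 BTU
Gas: input = 40,944,000 / 0.789 = 51,893,536 BTU = 518.9 therm → 518.9 × €1.38 = €716.13
Heat pump: 40,944,000 BTU / 3412 = 12,000 kWh heat; / 3 = 4,000 kWh in → × €0.319 = €1,276.00
Difference = |€716.13 − €1,276.00| = €559.87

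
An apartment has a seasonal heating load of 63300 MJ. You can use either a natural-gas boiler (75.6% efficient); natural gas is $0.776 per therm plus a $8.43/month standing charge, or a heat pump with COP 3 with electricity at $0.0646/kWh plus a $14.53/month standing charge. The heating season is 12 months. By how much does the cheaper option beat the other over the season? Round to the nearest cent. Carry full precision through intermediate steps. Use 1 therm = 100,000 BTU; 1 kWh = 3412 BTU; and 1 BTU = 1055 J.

$164.01

Heat load = 63300 MJ = 63,300,000,000 J / 1055 = 60,000,000 BTU
Gas: input = 60,000,000 / 0.756 = 79,365,079 BTU = 793.7 therm → 793.7 × $0.776 = $615.87; + 12 × $8.43 standing = $717.03
Heat pump: 60,000,000 BTU / 3412 = 17,580 kWh heat; / 3 = 5,862 kWh in → × $0.0646 = $378.66; + 12 × $14.53 standing = $553.02
Difference = |$717.03 − $553.02| = $164.01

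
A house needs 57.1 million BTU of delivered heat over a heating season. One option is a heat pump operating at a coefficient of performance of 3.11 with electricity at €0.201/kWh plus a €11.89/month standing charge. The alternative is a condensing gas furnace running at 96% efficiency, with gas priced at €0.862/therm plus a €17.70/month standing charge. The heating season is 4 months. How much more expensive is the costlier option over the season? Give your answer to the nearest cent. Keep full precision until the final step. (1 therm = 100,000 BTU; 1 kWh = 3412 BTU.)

Heat load = 57.1 × 10⁶ BTU = 57,100,000 BTU
Gas: input = 57,100,000 / 0.96 = 59,479,167 BTU = 594.8 therm → 594.8 × €0.862 = €512.71; + 4 × €17.70 standing = €583.51
Heat pump: 57,100,000 BTU / 3412 = 16,740 kWh heat; / 3.11 = 5,381 kWh in → × €0.201 = €1,081.59; + 4 × €11.89 standing = €1,129.15
Difference = |€583.51 − €1,129.15| = €545.64

€545.64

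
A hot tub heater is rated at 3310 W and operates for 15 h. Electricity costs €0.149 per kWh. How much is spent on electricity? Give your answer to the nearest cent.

Energy = 3310 W × 15 h = 49,650 Wh = 49.65 kWh
Cost = 49.65 kWh × €0.149/kWh = €7.40

€7.40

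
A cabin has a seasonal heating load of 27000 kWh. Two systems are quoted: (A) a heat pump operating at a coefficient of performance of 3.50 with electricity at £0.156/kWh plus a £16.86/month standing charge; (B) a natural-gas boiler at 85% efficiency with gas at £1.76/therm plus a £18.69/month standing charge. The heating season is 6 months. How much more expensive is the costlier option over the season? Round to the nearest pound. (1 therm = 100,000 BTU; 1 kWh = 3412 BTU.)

Heat load = 27000 kWh × 3412 = 92,124,000 BTU
Gas: input = 92,124,000 / 0.85 = 108,381,176 BTU = 1,084 therm → 1,084 × £1.76 = £1,907.51; + 6 × £18.69 standing = £2,019.65
Heat pump: 92,124,000 BTU / 3412 = 27,000 kWh heat; / 3.50 = 7,714 kWh in → × £0.156 = £1,203.43; + 6 × £16.86 standing = £1,304.59
Difference = |£2,019.65 − £1,304.59| = £715.06 ≈ £715

£715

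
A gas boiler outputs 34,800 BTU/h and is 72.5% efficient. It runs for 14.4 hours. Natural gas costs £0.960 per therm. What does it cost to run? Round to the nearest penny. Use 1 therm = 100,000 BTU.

Heat delivered = 34,800 BTU/h × 14.4 h = 501,120 BTU
Gas input = 501,120 / 0.725 = 691,200 BTU
= 691,200 / 100,000 = 6.912 therm
Cost = 6.912 × £0.960/therm = £6.64

£6.64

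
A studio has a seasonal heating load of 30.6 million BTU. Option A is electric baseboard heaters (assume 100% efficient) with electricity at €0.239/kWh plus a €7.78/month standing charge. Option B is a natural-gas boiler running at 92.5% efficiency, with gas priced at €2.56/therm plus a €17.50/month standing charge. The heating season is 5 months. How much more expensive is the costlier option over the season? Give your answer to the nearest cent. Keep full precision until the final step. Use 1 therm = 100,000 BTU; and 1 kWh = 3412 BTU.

€1247.96

Heat load = 30.6 × 10⁶ BTU = 30,600,000 BTU
Gas: input = 30,600,000 / 0.925 = 33,081,081 BTU = 330.8 therm → 330.8 × €2.56 = €846.88; + 5 × €17.50 standing = €934.38
Electric: 30,600,000 BTU / 3412 = 8,968 kWh → × €0.239 = €2,143.43; + 5 × €7.78 standing = €2,182.33
Difference = |€934.38 − €2,182.33| = €1,247.96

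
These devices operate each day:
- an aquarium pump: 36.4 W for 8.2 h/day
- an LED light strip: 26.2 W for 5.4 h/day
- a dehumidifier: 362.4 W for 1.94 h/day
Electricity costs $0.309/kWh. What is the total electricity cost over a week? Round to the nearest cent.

aquarium pump: 36.4 W × 8.2 h × 7 d = 2,089 Wh = 2.089 kWh
LED light strip: 26.2 W × 5.4 h × 7 d = 990 Wh = 0.9904 kWh
dehumidifier: 362.4 W × 1.94 h × 7 d = 4,921 Wh = 4.921 kWh
Total energy = 2.089 + 0.9904 + 4.921 = 8.001 kWh
Cost = 8.001 kWh × $0.309 = $2.47

$2.47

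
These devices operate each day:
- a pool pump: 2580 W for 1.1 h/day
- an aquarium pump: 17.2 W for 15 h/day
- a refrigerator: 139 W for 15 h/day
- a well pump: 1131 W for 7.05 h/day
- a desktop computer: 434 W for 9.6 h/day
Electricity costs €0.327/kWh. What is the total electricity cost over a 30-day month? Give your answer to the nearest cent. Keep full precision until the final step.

pool pump: 2580 W × 1.1 h × 30 d = 85,140 Wh = 85.14 kWh
aquarium pump: 17.2 W × 15 h × 30 d = 7,740 Wh = 7.74 kWh
refrigerator: 139 W × 15 h × 30 d = 62,550 Wh = 62.55 kWh
well pump: 1131 W × 7.05 h × 30 d = 239,206 Wh = 239.2 kWh
desktop computer: 434 W × 9.6 h × 30 d = 124,992 Wh = 125 kWh
Total energy = 85.14 + 7.74 + 62.55 + 239.2 + 125 = 519.6 kWh
Cost = 519.6 kWh × €0.327 = €169.92

€169.92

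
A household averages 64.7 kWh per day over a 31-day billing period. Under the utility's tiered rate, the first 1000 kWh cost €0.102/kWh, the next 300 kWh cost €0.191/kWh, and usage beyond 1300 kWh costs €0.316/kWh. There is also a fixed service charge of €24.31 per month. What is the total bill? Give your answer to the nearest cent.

Usage = 64.7 kWh/day × 31 days = 2005.7 kWh
First 1000 kWh × €0.102 = €102.00
Next 300 kWh × €0.191 = €57.30
Remaining 705.7 kWh × €0.316 = €223.00
Energy charge = €382.30; + service €24.31 = €406.61

€406.61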